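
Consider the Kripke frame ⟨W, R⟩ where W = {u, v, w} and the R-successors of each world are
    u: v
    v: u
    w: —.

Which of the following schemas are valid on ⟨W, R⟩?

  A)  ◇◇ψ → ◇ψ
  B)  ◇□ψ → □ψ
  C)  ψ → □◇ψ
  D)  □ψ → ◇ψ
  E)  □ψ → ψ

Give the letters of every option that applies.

R is not reflexive: not u R u.
R is symmetric: every R-edge is matched by its reverse.
R is not transitive: u R v and v R u but not u R u.
R is not euclidean: u R v and u R v but not v R v.
R is not serial: w has no R-successor.
(A) ◇◇ψ → ◇ψ (the dual of axiom 4) characterises the transitive frames. R is not transitive — not valid.
(B) ◇□ψ → □ψ (the dual of axiom 5) characterises the euclidean frames. R is not euclidean — not valid.
(C) ψ → □◇ψ is axiom B, which corresponds to symmetry. R is symmetric — valid.
(D) axiom D: valid iff R is serial. R is not serial — not valid.
(E) □ψ → ψ is axiom T, which corresponds to reflexivity. R is not reflexive — not valid.

C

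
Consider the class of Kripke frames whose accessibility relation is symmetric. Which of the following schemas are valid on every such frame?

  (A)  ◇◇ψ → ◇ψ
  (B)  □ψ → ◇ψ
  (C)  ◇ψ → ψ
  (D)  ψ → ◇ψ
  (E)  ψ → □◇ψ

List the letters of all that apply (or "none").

E

(A) ◇◇ψ → ◇ψ is the dual of axiom 4, which corresponds to transitivity. Such an R need not be transitive — not valid.
(B) □ψ → ◇ψ is axiom D, which corresponds to seriality. Such an R need not be serial — not valid.
(C) ◇ψ → ψ (the converse of T) corresponds to R being a subset of the identity. Such an R need not be a subset of the identity, so not valid.
(D) ψ → ◇ψ is the dual of axiom T; it is valid on a frame exactly when R is reflexive. Such an R need not be reflexive, so not valid.
(E) ψ → □◇ψ is axiom B, which corresponds to symmetry. Every such R is symmetric — valid.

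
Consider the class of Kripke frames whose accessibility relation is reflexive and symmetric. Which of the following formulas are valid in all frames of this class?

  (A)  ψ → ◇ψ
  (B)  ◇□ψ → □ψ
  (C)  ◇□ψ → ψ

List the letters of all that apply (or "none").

Reflexive relations are serial.
(A) the dual of axiom T: valid iff R is reflexive. Every such R is reflexive — valid.
(B) ◇□ψ → □ψ is the dual of axiom 5; it is valid on a frame exactly when R is euclidean. Such an R need not be euclidean, so not valid.
(C) ◇□ψ → ψ is the dual of axiom B, which corresponds to symmetry. Every such R is symmetric — valid.

A, C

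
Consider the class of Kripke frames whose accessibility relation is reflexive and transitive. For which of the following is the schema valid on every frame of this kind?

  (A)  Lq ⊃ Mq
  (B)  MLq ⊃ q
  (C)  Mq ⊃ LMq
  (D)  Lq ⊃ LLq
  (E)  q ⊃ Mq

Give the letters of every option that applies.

A, D, E

Reflexive relations are serial.
(A) Lq ⊃ Mq (axiom D) characterises the serial frames. Every such R is serial — valid.
(B) the dual of axiom B: valid iff R is symmetric. Such an R need not be symmetric — not valid.
(C) axiom 5: valid iff R is euclidean. Such an R need not be euclidean — not valid.
(D) axiom 4: valid iff R is transitive. Every such R is transitive — valid.
(E) the dual of axiom T: valid iff R is reflexive. Every such R is reflexive — valid.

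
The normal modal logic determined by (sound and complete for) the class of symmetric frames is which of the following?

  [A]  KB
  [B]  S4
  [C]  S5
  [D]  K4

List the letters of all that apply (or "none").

(A) KB is determined by exactly this class.
(B) S4 is determined by the class of reflexive and transitive frames.
(C) S5 is determined by the class of reflexive, symmetric, and transitive frames.
(D) K4 is determined by the class of transitive frames.

A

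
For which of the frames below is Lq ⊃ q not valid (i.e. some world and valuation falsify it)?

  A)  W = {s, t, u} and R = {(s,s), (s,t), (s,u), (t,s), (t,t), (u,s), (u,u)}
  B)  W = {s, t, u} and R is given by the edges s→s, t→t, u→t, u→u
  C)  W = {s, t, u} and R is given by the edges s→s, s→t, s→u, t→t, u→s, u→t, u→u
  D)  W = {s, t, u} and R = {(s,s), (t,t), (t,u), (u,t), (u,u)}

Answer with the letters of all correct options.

The schema Lq ⊃ q is axiom T; it is valid on a frame iff R is reflexive.
(A) R is reflexive (each world relates to itself), so the schema is valid here.
(B) R is reflexive (each world relates to itself), so the schema is valid here.
(C) R is reflexive (each world relates to itself), so the schema is valid here.
(D) R is reflexive (each world relates to itself), so the schema is valid here.

none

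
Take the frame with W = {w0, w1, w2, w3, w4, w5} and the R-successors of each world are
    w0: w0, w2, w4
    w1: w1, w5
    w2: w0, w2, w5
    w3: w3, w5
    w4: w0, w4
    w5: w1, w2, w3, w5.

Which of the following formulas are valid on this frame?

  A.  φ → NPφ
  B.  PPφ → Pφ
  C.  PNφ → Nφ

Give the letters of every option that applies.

A

R is symmetric: every R-edge is matched by its reverse.
R is not transitive: w0 R w2 and w2 R w5 but not w0 R w5.
R is not euclidean: w0 R w2 and w0 R w4 but not w2 R w4.
(A) φ → NPφ is axiom B, which corresponds to symmetry. R is symmetric — valid.
(B) PPφ → Pφ (the dual of axiom 4) characterises the transitive frames. R is not transitive — not valid.
(C) PNφ → Nφ (the dual of axiom 5) characterises the euclidean frames. R is not euclidean — not valid.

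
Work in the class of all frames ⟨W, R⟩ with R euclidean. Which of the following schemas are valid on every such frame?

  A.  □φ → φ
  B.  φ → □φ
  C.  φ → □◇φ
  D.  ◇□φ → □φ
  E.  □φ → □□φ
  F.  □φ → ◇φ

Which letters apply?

D

(A) □φ → φ is axiom T; it is valid on a frame exactly when R is reflexive. Such an R need not be reflexive, so not valid.
(B) φ → □φ (equivalent to ◇p→p) corresponds to R being a subset of the identity. Such an R need not be a subset of the identity, so not valid.
(C) φ → □◇φ (axiom B) characterises the symmetric frames. Such an R need not be symmetric — not valid.
(D) ◇□φ → □φ is the dual of axiom 5; it is valid on a frame exactly when R is euclidean. Every such R is euclidean, so valid.
(E) □φ → □□φ is axiom 4, which corresponds to transitivity. Such an R need not be transitive — not valid.
(F) axiom D: valid iff R is serial. Such an R need not be serial — not valid.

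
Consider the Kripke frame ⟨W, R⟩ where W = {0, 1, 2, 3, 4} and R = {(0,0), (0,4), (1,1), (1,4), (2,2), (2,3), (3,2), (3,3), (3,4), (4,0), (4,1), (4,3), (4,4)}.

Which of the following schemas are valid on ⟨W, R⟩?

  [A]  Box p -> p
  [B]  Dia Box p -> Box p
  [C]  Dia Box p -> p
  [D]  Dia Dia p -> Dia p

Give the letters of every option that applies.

R is reflexive: each world relates to itself.
R is symmetric: every R-edge is matched by its reverse.
R is not transitive: 0 R 4 and 4 R 1 but not 0 R 1.
R is not euclidean: 3 R 2 and 3 R 4 but not 2 R 4.
(A) Box p -> p is axiom T; it is valid on a frame exactly when R is reflexive. R is reflexive, so valid.
(B) the dual of axiom 5: valid iff R is euclidean. R is not euclidean — not valid.
(C) Dia Box p -> p is the dual of axiom B; it is valid on a frame exactly when R is symmetric. R is symmetric, so valid.
(D) Dia Dia p -> Dia p is the dual of axiom 4, which corresponds to transitivity. R is not transitive — not valid.

A, C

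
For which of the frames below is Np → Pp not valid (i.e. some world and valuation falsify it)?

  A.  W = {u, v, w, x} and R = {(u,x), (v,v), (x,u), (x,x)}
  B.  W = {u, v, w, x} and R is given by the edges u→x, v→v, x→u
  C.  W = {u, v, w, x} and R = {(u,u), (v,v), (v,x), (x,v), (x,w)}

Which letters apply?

The schema Np → Pp is axiom D; it is valid on a frame iff R is serial.
(A) R is not serial (w has no R-successor), so the schema fails here.
(B) R is not serial (w has no R-successor), so the schema fails here.
(C) R is not serial (w has no R-successor), so the schema fails here.

A, B, C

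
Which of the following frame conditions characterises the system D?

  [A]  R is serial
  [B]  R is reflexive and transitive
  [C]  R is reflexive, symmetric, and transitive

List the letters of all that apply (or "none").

A

(A) D is sound and complete for exactly this class.
(B) this class determines S4, not D.
(C) this class determines S5, not D.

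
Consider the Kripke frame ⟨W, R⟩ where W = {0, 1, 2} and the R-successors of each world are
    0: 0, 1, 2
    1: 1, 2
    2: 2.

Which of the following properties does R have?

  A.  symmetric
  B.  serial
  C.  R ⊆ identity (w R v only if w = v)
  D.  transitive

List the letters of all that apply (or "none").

B, D

(A) not symmetric: 0 R 1 but not 1 R 0.
(B) serial: every world has an R-successor.
(C) not ⊆ identity: 0 R 1 with 0 ≠ 1.
(D) transitive: R is closed under composition.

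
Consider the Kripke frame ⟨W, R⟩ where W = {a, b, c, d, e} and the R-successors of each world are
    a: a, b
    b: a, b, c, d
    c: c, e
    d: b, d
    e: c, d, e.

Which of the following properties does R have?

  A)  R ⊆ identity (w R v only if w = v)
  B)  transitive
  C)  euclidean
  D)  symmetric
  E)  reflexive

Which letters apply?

E

(A) not ⊆ identity: a R b with a ≠ b.
(B) not transitive: a R b and b R c but not a R c.
(C) not euclidean: b R a and b R c but not a R c.
(D) not symmetric: b R c but not c R b.
(E) reflexive: each world relates to itself.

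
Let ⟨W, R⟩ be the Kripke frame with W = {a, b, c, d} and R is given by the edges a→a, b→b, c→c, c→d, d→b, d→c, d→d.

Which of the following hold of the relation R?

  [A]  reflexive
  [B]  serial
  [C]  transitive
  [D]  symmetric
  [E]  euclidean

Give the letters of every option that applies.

A, B

(A) reflexive: each world relates to itself.
(B) serial: every world has an R-successor.
(C) not transitive: c R d and d R b but not c R b.
(D) not symmetric: d R b but not b R d.
(E) not euclidean: d R b and d R c but not b R c.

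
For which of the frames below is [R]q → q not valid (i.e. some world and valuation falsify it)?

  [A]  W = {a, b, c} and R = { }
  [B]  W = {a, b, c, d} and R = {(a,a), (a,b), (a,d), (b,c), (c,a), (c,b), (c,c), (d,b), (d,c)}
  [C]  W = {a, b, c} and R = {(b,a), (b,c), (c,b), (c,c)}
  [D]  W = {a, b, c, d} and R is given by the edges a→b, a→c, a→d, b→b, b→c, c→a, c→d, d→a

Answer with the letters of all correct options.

The schema [R]q → q is axiom T; it is valid on a frame iff R is reflexive.
(A) R is not reflexive (not a R a), so the schema fails here.
(B) R is not reflexive (not b R b), so the schema fails here.
(C) R is not reflexive (not a R a), so the schema fails here.
(D) R is not reflexive (not a R a), so the schema fails here.

A, B, C, D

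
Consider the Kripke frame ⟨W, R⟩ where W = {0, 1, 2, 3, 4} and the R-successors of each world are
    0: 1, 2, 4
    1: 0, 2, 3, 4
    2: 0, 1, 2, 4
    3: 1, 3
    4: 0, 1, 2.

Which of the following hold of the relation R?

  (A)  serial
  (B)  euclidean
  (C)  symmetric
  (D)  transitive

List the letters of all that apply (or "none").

A, C

(A) serial: every world has an R-successor.
(B) not euclidean: 1 R 0 and 1 R 3 but not 0 R 3.
(C) symmetric: every R-edge is matched by its reverse.
(D) not transitive: 0 R 1 and 1 R 0 but not 0 R 0.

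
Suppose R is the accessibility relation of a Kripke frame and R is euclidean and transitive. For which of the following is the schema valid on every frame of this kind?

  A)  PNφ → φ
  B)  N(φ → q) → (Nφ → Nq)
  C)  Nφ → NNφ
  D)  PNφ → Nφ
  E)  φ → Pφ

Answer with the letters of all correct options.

(A) the dual of axiom B: valid iff R is symmetric. Such an R need not be symmetric — not valid.
(B) this is just K, valid on every normal frame.
(C) axiom 4: valid iff R is transitive. Every such R is transitive — valid.
(D) PNφ → Nφ is the dual of axiom 5; it is valid on a frame exactly when R is euclidean. Every such R is euclidean, so valid.
(E) the dual of axiom T: valid iff R is reflexive. Such an R need not be reflexive — not valid.

B, C, D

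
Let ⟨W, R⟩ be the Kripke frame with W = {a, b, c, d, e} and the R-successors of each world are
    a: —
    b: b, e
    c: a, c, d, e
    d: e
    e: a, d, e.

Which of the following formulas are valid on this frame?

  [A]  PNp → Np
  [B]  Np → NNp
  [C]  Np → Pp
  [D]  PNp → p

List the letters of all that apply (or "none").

none

R is not symmetric: b R e but not e R b.
R is not transitive: b R e and e R a but not b R a.
R is not euclidean: b R e and b R b but not e R b.
R is not serial: a has no R-successor.
(A) PNp → Np is the dual of axiom 5; it is valid on a frame exactly when R is euclidean. R is not euclidean, so not valid.
(B) Np → NNp is axiom 4; it is valid on a frame exactly when R is transitive. R is not transitive, so not valid.
(C) Np → Pp is axiom D; it is valid on a frame exactly when R is serial. R is not serial, so not valid.
(D) PNp → p (the dual of axiom B) characterises the symmetric frames. R is not symmetric — not valid.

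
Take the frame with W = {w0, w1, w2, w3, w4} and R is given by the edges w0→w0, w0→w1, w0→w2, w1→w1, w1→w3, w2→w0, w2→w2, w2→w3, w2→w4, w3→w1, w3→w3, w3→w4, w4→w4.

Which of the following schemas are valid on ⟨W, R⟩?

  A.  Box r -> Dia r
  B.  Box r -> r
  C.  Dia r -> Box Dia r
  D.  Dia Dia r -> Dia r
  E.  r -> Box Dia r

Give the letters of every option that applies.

R is reflexive: each world relates to itself.
R is not symmetric: w0 R w1 but not w1 R w0.
R is not transitive: w0 R w1 and w1 R w3 but not w0 R w3.
R is not euclidean: w0 R w1 and w0 R w0 but not w1 R w0.
R is serial: every world has an R-successor.
(A) axiom D: valid iff R is serial. R is serial — valid.
(B) Box r -> r is axiom T; it is valid on a frame exactly when R is reflexive. R is reflexive, so valid.
(C) Dia r -> Box Dia r is axiom 5; it is valid on a frame exactly when R is euclidean. R is not euclidean, so not valid.
(D) Dia Dia r -> Dia r is the dual of axiom 4; it is valid on a frame exactly when R is transitive. R is not transitive, so not valid.
(E) axiom B: valid iff R is symmetric. R is not symmetric — not valid.

A, B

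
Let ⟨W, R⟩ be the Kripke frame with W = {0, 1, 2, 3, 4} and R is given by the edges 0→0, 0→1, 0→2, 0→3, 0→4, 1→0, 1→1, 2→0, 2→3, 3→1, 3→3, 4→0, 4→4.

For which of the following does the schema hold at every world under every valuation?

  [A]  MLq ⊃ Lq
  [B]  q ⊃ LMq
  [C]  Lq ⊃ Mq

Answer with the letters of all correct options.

R is not symmetric: 0 R 3 but not 3 R 0.
R is not euclidean: 0 R 1 and 0 R 2 but not 1 R 2.
R is serial: every world has an R-successor.
(A) the dual of axiom 5: valid iff R is euclidean. R is not euclidean — not valid.
(B) q ⊃ LMq is axiom B, which corresponds to symmetry. R is not symmetric — not valid.
(C) Lq ⊃ Mq is axiom D, which corresponds to seriality. R is serial — valid.

C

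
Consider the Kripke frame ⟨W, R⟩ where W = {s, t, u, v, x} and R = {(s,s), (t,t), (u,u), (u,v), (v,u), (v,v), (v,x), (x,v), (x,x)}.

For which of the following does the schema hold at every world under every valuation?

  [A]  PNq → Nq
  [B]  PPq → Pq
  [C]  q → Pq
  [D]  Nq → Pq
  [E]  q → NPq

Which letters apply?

R is reflexive: each world relates to itself.
R is symmetric: every R-edge is matched by its reverse.
R is not transitive: u R v and v R x but not u R x.
R is not euclidean: v R u and v R x but not u R x.
R is serial: every world has an R-successor.
(A) the dual of axiom 5: valid iff R is euclidean. R is not euclidean — not valid.
(B) PPq → Pq (the dual of axiom 4) characterises the transitive frames. R is not transitive — not valid.
(C) q → Pq is the dual of axiom T; it is valid on a frame exactly when R is reflexive. R is reflexive, so valid.
(D) Nq → Pq (axiom D) characterises the serial frames. R is serial — valid.
(E) q → NPq is axiom B; it is valid on a frame exactly when R is symmetric. R is symmetric, so valid.

C, D, E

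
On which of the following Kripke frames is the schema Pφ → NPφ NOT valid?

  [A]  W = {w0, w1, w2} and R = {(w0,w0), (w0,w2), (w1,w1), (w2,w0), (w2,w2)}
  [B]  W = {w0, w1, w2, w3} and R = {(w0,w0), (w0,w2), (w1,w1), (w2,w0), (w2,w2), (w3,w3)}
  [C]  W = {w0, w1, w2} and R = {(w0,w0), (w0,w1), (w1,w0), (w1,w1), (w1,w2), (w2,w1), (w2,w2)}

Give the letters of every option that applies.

The schema Pφ → NPφ is axiom 5; it is valid on a frame iff R is euclidean.
(A) R is euclidean (any two R-successors of the same world are R-related), so the schema is valid here.
(B) R is euclidean (any two R-successors of the same world are R-related), so the schema is valid here.
(C) R is not euclidean (w1 R w0 and w1 R w2 but not w0 R w2), so the schema fails here.

C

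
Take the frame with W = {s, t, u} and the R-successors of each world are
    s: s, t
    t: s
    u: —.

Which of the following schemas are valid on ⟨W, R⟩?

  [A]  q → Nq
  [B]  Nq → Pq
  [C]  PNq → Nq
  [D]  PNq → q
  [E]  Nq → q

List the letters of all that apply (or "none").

D

R is not reflexive: not t R t.
R is symmetric: every R-edge is matched by its reverse.
R is not euclidean: s R t and s R t but not t R t.
R is not serial: u has no R-successor.
R is not a subset of the identity: s R t with s ≠ t.
(A) q → Nq (equivalent to ◇p→p) corresponds to R being a subset of the identity. Here R ⊄ identity, so not valid.
(B) Nq → Pq is axiom D, which corresponds to seriality. R is not serial — not valid.
(C) PNq → Nq is the dual of axiom 5; it is valid on a frame exactly when R is euclidean. R is not euclidean, so not valid.
(D) the dual of axiom B: valid iff R is symmetric. R is symmetric — valid.
(E) axiom T: valid iff R is reflexive. R is not reflexive — not valid.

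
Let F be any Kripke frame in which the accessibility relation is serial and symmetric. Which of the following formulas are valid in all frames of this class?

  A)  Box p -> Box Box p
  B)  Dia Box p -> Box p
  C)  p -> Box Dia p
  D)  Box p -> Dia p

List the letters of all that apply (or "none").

C, D

(A) axiom 4: valid iff R is transitive. Such an R need not be transitive — not valid.
(B) Dia Box p -> Box p is the dual of axiom 5; it is valid on a frame exactly when R is euclidean. Such an R need not be euclidean, so not valid.
(C) p -> Box Dia p (axiom B) characterises the symmetric frames. Every such R is symmetric — valid.
(D) axiom D: valid iff R is serial. Every such R is serial — valid.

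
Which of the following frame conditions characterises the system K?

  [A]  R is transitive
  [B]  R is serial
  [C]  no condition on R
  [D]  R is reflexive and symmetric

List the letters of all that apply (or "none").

C

(A) this class determines K4, not K.
(B) this class determines D, not K.
(C) K is sound and complete for exactly this class.
(D) this class determines B (= KTB), not K.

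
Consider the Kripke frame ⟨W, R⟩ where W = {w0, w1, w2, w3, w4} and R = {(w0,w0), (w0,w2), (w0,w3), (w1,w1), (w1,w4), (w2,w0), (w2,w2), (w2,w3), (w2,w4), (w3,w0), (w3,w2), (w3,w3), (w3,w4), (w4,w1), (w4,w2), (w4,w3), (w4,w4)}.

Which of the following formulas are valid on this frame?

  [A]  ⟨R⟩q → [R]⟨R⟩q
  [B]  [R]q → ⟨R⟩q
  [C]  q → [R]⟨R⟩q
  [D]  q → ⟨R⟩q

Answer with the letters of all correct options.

B, C, D

R is reflexive: each world relates to itself.
R is symmetric: every R-edge is matched by its reverse.
R is not euclidean: w2 R w0 and w2 R w4 but not w0 R w4.
R is serial: every world has an R-successor.
(A) ⟨R⟩q → [R]⟨R⟩q is axiom 5, which corresponds to the euclidean property. R is not euclidean — not valid.
(B) [R]q → ⟨R⟩q (axiom D) characterises the serial frames. R is serial — valid.
(C) axiom B: valid iff R is symmetric. R is symmetric — valid.
(D) q → ⟨R⟩q (the dual of axiom T) characterises the reflexive frames. R is reflexive — valid.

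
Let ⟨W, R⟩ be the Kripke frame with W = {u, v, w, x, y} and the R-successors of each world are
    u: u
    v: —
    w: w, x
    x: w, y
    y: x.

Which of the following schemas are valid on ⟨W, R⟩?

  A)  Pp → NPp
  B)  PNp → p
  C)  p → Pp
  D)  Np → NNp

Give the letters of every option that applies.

B

R is not reflexive: not v R v.
R is symmetric: every R-edge is matched by its reverse.
R is not transitive: w R x and x R y but not w R y.
R is not euclidean: x R w and x R y but not w R y.
(A) Pp → NPp (axiom 5) characterises the euclidean frames. R is not euclidean — not valid.
(B) PNp → p (the dual of axiom B) characterises the symmetric frames. R is symmetric — valid.
(C) p → Pp (the dual of axiom T) characterises the reflexive frames. R is not reflexive — not valid.
(D) axiom 4: valid iff R is transitive. R is not transitive — not valid.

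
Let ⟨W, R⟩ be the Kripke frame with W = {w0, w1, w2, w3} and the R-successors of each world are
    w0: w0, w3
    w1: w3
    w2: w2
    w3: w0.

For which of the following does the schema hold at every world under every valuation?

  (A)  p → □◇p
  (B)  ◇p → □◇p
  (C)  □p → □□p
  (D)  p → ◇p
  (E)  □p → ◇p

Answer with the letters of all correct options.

E

R is not reflexive: not w1 R w1.
R is not symmetric: w1 R w3 but not w3 R w1.
R is not transitive: w1 R w3 and w3 R w0 but not w1 R w0.
R is not euclidean: w0 R w3 and w0 R w3 but not w3 R w3.
R is serial: every world has an R-successor.
(A) axiom B: valid iff R is symmetric. R is not symmetric — not valid.
(B) ◇p → □◇p (axiom 5) characterises the euclidean frames. R is not euclidean — not valid.
(C) axiom 4: valid iff R is transitive. R is not transitive — not valid.
(D) p → ◇p is the dual of axiom T; it is valid on a frame exactly when R is reflexive. R is not reflexive, so not valid.
(E) axiom D: valid iff R is serial. R is serial — valid.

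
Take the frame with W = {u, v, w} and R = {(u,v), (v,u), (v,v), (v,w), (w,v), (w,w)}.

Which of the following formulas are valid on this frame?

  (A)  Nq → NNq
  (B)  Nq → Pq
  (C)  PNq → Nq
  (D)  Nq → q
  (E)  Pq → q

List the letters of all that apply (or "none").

B

R is not reflexive: not u R u.
R is not transitive: u R v and v R u but not u R u.
R is not euclidean: v R u and v R w but not u R w.
R is serial: every world has an R-successor.
R is not a subset of the identity: u R v with u ≠ v.
(A) Nq → NNq (axiom 4) characterises the transitive frames. R is not transitive — not valid.
(B) Nq → Pq is axiom D, which corresponds to seriality. R is serial — valid.
(C) the dual of axiom 5: valid iff R is euclidean. R is not euclidean — not valid.
(D) axiom T: valid iff R is reflexive. R is not reflexive — not valid.
(E) Pq → q is valid only on frames where every R-edge is a self-loop. Here R ⊄ identity — not valid.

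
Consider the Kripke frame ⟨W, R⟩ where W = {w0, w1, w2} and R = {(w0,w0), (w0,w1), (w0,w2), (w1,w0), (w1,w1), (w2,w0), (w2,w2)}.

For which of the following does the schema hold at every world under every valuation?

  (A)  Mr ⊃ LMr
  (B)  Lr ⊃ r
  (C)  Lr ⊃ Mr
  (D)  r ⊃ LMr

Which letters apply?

B, C, D

R is reflexive: each world relates to itself.
R is symmetric: every R-edge is matched by its reverse.
R is not euclidean: w0 R w1 and w0 R w2 but not w1 R w2.
R is serial: every world has an R-successor.
(A) Mr ⊃ LMr (axiom 5) characterises the euclidean frames. R is not euclidean — not valid.
(B) Lr ⊃ r (axiom T) characterises the reflexive frames. R is reflexive — valid.
(C) axiom D: valid iff R is serial. R is serial — valid.
(D) axiom B: valid iff R is symmetric. R is symmetric — valid.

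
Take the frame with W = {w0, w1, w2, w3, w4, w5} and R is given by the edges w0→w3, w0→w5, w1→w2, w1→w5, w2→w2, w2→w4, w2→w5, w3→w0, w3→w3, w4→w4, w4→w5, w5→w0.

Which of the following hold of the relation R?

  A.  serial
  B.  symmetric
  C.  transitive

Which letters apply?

(A) serial: every world has an R-successor.
(B) not symmetric: w1 R w2 but not w2 R w1.
(C) not transitive: w0 R w3 and w3 R w0 but not w0 R w0.

A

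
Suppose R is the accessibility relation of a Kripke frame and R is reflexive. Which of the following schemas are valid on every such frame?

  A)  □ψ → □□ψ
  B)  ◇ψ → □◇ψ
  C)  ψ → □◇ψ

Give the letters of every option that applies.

A reflexive relation is serial.
(A) □ψ → □□ψ is axiom 4, which corresponds to transitivity. Such an R need not be transitive — not valid.
(B) ◇ψ → □◇ψ is axiom 5; it is valid on a frame exactly when R is euclidean. Such an R need not be euclidean, so not valid.
(C) ψ → □◇ψ is axiom B; it is valid on a frame exactly when R is symmetric. Such an R need not be symmetric, so not valid.

none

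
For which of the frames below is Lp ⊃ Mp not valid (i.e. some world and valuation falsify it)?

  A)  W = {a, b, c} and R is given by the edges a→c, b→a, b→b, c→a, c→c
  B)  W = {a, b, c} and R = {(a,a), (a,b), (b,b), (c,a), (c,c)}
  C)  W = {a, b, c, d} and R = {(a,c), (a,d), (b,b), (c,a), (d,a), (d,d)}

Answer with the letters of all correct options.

none

The schema Lp ⊃ Mp is axiom D; it is valid on a frame iff R is serial.
(A) R is serial (every world has an R-successor), so the schema is valid here.
(B) R is serial (every world has an R-successor), so the schema is valid here.
(C) R is serial (every world has an R-successor), so the schema is valid here.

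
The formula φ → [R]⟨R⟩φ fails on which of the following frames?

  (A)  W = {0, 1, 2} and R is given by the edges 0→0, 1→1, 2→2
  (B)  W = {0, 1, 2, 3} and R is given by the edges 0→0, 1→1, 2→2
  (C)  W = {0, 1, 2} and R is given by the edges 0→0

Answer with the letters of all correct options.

none

The schema φ → [R]⟨R⟩φ is axiom B; it is valid on a frame iff R is symmetric.
(A) R is symmetric (every R-edge is matched by its reverse), so the schema is valid here.
(B) R is symmetric (every R-edge is matched by its reverse), so the schema is valid here.
(C) R is symmetric (every R-edge is matched by its reverse), so the schema is valid here.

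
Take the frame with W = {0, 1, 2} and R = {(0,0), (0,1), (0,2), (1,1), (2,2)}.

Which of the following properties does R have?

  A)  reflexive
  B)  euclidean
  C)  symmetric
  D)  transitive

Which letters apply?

(A) reflexive: each world relates to itself.
(B) not euclidean: 0 R 1 and 0 R 0 but not 1 R 0.
(C) not symmetric: 0 R 1 but not 1 R 0.
(D) transitive: R is closed under composition.

A, D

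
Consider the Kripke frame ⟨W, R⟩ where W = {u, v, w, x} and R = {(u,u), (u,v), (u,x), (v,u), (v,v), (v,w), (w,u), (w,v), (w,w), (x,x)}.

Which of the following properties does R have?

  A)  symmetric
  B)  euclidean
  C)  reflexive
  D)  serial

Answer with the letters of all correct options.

(A) not symmetric: u R x but not x R u.
(B) not euclidean: u R v and u R x but not v R x.
(C) reflexive: each world relates to itself.
(D) serial: every world has an R-successor.

C, D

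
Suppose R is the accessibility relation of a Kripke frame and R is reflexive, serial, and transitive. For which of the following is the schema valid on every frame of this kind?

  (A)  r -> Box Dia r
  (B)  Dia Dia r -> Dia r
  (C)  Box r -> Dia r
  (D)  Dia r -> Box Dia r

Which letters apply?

(A) r -> Box Dia r is axiom B, which corresponds to symmetry. Such an R need not be symmetric — not valid.
(B) Dia Dia r -> Dia r is the dual of axiom 4; it is valid on a frame exactly when R is transitive. Every such R is transitive, so valid.
(C) axiom D: valid iff R is serial. Every such R is serial — valid.
(D) Dia r -> Box Dia r is axiom 5; it is valid on a frame exactly when R is euclidean. Such an R need not be euclidean, so not valid.

B, C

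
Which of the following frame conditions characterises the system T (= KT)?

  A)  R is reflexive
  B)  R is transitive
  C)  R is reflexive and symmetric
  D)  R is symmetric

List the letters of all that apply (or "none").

A

(A) T (= KT) is sound and complete for exactly this class.
(B) this class determines K4, not T (= KT).
(C) this class determines B (= KTB), not T (= KT).
(D) this class determines KB, not T (= KT).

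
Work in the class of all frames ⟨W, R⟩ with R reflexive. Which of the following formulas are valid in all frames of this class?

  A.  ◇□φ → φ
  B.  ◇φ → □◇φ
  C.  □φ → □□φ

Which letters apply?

none

A reflexive relation is serial.
(A) ◇□φ → φ is the dual of axiom B, which corresponds to symmetry. Such an R need not be symmetric — not valid.
(B) ◇φ → □◇φ is axiom 5, which corresponds to the euclidean property. Such an R need not be euclidean — not valid.
(C) □φ → □□φ is axiom 4, which corresponds to transitivity. Such an R need not be transitive — not valid.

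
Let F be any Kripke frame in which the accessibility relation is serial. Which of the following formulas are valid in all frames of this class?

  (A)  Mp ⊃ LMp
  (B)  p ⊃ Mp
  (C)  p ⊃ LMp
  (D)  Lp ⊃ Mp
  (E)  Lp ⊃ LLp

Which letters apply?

(A) axiom 5: valid iff R is euclidean. Such an R need not be euclidean — not valid.
(B) p ⊃ Mp is the dual of axiom T, which corresponds to reflexivity. Such an R need not be reflexive — not valid.
(C) p ⊃ LMp is axiom B, which corresponds to symmetry. Such an R need not be symmetric — not valid.
(D) Lp ⊃ Mp is axiom D; it is valid on a frame exactly when R is serial. Every such R is serial, so valid.
(E) Lp ⊃ LLp is axiom 4, which corresponds to transitivity. Such an R need not be transitive — not valid.

D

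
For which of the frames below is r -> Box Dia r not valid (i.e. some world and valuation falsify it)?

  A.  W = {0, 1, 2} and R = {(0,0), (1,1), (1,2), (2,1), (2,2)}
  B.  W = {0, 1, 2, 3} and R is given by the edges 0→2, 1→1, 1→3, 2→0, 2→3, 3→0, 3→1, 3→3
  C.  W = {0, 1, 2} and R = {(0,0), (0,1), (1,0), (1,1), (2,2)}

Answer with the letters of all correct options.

The schema r -> Box Dia r is axiom B; it is valid on a frame iff R is symmetric.
(A) R is symmetric (every R-edge is matched by its reverse), so the schema is valid here.
(B) R is not symmetric (2 R 3 but not 3 R 2), so the schema fails here.
(C) R is symmetric (every R-edge is matched by its reverse), so the schema is valid here.

B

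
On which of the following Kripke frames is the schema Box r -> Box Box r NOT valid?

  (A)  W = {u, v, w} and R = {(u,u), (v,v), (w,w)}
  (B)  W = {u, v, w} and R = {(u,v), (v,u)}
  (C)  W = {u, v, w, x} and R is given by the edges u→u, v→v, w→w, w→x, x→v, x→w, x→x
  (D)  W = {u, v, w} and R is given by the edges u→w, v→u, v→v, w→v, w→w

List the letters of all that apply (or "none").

The schema Box r -> Box Box r is axiom 4; it is valid on a frame iff R is transitive.
(A) R is transitive (R is closed under composition), so the schema is valid here.
(B) R is not transitive (u R v and v R u but not u R u), so the schema fails here.
(C) R is not transitive (w R x and x R v but not w R v), so the schema fails here.
(D) R is not transitive (u R w and w R v but not u R v), so the schema fails here.

B, C, D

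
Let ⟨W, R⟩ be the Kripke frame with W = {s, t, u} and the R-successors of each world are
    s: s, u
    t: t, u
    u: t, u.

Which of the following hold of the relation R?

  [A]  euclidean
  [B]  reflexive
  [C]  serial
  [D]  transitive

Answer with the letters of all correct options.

(A) not euclidean: s R u and s R s but not u R s.
(B) reflexive: each world relates to itself.
(C) serial: every world has an R-successor.
(D) not transitive: s R u and u R t but not s R t.

B, C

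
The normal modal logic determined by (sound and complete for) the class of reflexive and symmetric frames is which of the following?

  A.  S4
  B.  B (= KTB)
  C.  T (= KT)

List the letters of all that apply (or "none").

(A) S4 is determined by the class of reflexive and transitive frames.
(B) B (= KTB) is determined by exactly this class.
(C) T (= KT) is determined by the class of reflexive frames.

B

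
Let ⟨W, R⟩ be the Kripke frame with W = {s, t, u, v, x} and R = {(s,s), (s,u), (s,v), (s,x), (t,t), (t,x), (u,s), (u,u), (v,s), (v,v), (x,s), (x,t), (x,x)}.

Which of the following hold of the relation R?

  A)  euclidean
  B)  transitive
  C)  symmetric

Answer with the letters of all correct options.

(A) not euclidean: s R u and s R v but not u R v.
(B) not transitive: s R x and x R t but not s R t.
(C) symmetric: every R-edge is matched by its reverse.

C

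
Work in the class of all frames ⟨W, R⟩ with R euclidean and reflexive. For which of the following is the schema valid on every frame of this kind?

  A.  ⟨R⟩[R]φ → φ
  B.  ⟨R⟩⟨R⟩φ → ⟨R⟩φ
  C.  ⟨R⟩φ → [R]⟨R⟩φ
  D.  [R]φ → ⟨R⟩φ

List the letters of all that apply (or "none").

A, B, C, D

A reflexive euclidean relation is also symmetric (from wRw and wRv the euclidean condition gives vRw) and hence transitive; it is an equivalence relation.
(A) ⟨R⟩[R]φ → φ is the dual of axiom B, which corresponds to symmetry. Every such R is symmetric — valid.
(B) ⟨R⟩⟨R⟩φ → ⟨R⟩φ is the dual of axiom 4, which corresponds to transitivity. Every such R is transitive — valid.
(C) ⟨R⟩φ → [R]⟨R⟩φ is axiom 5, which corresponds to the euclidean property. Every such R is euclidean — valid.
(D) axiom D: valid iff R is serial. Every such R is serial — valid.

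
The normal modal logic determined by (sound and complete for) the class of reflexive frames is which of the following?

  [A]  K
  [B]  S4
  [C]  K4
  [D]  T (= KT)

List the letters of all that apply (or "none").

(A) K is determined by the class of arbitrary frames.
(B) S4 is determined by the class of reflexive and transitive frames.
(C) K4 is determined by the class of transitive frames.
(D) T (= KT) is determined by exactly this class.

D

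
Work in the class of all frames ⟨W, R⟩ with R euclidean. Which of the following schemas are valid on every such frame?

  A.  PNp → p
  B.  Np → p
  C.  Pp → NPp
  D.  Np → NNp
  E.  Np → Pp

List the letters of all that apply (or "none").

(A) PNp → p is the dual of axiom B, which corresponds to symmetry. Such an R need not be symmetric — not valid.
(B) Np → p is axiom T, which corresponds to reflexivity. Such an R need not be reflexive — not valid.
(C) Pp → NPp is axiom 5; it is valid on a frame exactly when R is euclidean. Every such R is euclidean, so valid.
(D) Np → NNp is axiom 4, which corresponds to transitivity. Such an R need not be transitive — not valid.
(E) axiom D: valid iff R is serial. Such an R need not be serial — not valid.

C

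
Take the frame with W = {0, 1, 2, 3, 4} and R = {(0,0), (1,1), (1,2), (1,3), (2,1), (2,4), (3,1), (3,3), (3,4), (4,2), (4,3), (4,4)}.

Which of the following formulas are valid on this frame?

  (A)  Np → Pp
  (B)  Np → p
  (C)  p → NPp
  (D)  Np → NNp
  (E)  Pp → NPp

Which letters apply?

A, C

R is not reflexive: not 2 R 2.
R is symmetric: every R-edge is matched by its reverse.
R is not transitive: 1 R 2 and 2 R 4 but not 1 R 4.
R is not euclidean: 1 R 2 and 1 R 3 but not 2 R 3.
R is serial: every world has an R-successor.
(A) axiom D: valid iff R is serial. R is serial — valid.
(B) Np → p is axiom T; it is valid on a frame exactly when R is reflexive. R is not reflexive, so not valid.
(C) p → NPp (axiom B) characterises the symmetric frames. R is symmetric — valid.
(D) axiom 4: valid iff R is transitive. R is not transitive — not valid.
(E) Pp → NPp (axiom 5) characterises the euclidean frames. R is not euclidean — not valid.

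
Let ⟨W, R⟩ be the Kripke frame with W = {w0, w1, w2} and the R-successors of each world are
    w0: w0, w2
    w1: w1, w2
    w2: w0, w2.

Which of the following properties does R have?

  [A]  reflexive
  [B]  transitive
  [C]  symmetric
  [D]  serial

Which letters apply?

(A) reflexive: each world relates to itself.
(B) not transitive: w1 R w2 and w2 R w0 but not w1 R w0.
(C) not symmetric: w1 R w2 but not w2 R w1.
(D) serial: every world has an R-successor.

A, D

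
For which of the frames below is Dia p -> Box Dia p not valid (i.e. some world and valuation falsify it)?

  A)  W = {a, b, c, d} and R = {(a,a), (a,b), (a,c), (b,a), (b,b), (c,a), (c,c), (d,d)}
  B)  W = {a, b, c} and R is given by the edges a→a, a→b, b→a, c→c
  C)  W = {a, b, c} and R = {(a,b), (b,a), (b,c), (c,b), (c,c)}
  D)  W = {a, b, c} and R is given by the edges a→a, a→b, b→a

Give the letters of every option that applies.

The schema Dia p -> Box Dia p is axiom 5; it is valid on a frame iff R is euclidean.
(A) R is not euclidean (a R b and a R c but not b R c), so the schema fails here.
(B) R is not euclidean (a R b and a R b but not b R b), so the schema fails here.
(C) R is not euclidean (b R a and b R c but not a R c), so the schema fails here.
(D) R is not euclidean (a R b and a R b but not b R b), so the schema fails here.

A, B, C, D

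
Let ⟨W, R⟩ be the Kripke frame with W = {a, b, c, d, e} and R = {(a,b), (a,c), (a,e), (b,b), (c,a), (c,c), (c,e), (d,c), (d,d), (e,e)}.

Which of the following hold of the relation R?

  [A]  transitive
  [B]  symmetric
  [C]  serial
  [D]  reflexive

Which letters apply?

C

(A) not transitive: a R c and c R a but not a R a.
(B) not symmetric: a R b but not b R a.
(C) serial: every world has an R-successor.
(D) not reflexive: not a R a.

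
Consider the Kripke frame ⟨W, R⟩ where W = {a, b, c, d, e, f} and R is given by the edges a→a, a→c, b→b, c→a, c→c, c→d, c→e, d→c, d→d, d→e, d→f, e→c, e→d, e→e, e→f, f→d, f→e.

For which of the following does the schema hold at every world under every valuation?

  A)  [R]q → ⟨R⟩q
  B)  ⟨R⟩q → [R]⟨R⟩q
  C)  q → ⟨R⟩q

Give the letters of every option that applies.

R is not reflexive: not f R f.
R is not euclidean: c R a and c R d but not a R d.
R is serial: every world has an R-successor.
(A) axiom D: valid iff R is serial. R is serial — valid.
(B) ⟨R⟩q → [R]⟨R⟩q (axiom 5) characterises the euclidean frames. R is not euclidean — not valid.
(C) q → ⟨R⟩q is the dual of axiom T; it is valid on a frame exactly when R is reflexive. R is not reflexive, so not valid.

A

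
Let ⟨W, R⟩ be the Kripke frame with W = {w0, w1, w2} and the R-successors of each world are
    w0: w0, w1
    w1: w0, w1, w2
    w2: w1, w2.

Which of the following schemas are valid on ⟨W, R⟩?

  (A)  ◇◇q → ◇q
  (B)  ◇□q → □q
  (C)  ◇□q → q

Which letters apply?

C

R is symmetric: every R-edge is matched by its reverse.
R is not transitive: w0 R w1 and w1 R w2 but not w0 R w2.
R is not euclidean: w1 R w0 and w1 R w2 but not w0 R w2.
(A) the dual of axiom 4: valid iff R is transitive. R is not transitive — not valid.
(B) ◇□q → □q is the dual of axiom 5, which corresponds to the euclidean property. R is not euclidean — not valid.
(C) ◇□q → q is the dual of axiom B, which corresponds to symmetry. R is symmetric — valid.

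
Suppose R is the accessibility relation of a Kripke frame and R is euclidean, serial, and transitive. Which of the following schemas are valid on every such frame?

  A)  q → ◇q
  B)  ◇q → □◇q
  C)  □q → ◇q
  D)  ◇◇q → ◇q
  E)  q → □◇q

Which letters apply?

B, C, D

(A) q → ◇q is the dual of axiom T; it is valid on a frame exactly when R is reflexive. Such an R need not be reflexive, so not valid.
(B) ◇q → □◇q is axiom 5, which corresponds to the euclidean property. Every such R is euclidean — valid.
(C) □q → ◇q (axiom D) characterises the serial frames. Every such R is serial — valid.
(D) ◇◇q → ◇q (the dual of axiom 4) characterises the transitive frames. Every such R is transitive — valid.
(E) q → □◇q is axiom B, which corresponds to symmetry. Such an R need not be symmetric — not valid.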